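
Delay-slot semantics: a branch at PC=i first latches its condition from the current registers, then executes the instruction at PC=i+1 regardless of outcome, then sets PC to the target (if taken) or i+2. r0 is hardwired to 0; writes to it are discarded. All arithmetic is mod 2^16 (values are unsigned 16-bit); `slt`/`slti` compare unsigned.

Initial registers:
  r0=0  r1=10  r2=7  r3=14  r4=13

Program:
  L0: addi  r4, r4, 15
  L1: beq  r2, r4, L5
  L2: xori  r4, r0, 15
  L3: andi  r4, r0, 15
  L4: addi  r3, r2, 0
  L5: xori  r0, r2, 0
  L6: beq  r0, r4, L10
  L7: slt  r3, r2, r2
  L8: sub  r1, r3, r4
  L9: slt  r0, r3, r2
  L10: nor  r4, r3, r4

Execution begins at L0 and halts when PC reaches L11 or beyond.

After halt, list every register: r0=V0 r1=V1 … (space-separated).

#0 addi  r4, r4, 15 ; 0/10/7/14/28
#1 beq  r2, r4, L5 ; 0/10/7/14/28 ; →fallthru
#2 xori  r4, r0, 15 ; 0/10/7/14/15
#3 andi  r4, r0, 15 ; 0/10/7/14/0
#4 addi  r3, r2, 0 ; 0/10/7/7/0
#5 xori  r0, r2, 0 ; 0/10/7/7/0
#6 beq  r0, r4, L10 ; 0/10/7/7/0 ; →target
#7 slt  r3, r2, r2 ; 0/10/7/0/0
#10 nor  r4, r3, r4 ; 0/10/7/0/65535

r0=0 r1=10 r2=7 r3=0 r4=65535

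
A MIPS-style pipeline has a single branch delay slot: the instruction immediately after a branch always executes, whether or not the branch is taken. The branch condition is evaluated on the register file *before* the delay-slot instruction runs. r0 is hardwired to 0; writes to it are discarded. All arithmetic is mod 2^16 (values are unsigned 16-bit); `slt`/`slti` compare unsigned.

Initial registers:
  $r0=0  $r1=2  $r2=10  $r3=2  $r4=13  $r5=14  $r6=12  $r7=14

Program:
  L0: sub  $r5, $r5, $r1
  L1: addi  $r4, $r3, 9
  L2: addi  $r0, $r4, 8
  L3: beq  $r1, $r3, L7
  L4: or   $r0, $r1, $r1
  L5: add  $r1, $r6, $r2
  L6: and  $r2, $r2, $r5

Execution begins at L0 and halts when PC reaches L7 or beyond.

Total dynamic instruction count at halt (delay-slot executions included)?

PC=0  sub  $r5, $r5, $r1     | $r0=0 $r1=2 $r2=10 $r3=2 $r4=13 $r5=12 $r6=12 $r7=14
PC=1  addi  $r4, $r3, 9      | $r0=0 $r1=2 $r2=10 $r3=2 $r4=11 $r5=12 $r6=12 $r7=14
PC=2  addi  $r0, $r4, 8      | $r0=0 $r1=2 $r2=10 $r3=2 $r4=11 $r5=12 $r6=12 $r7=14
PC=3  beq  $r1, $r3, L7      | $r0=0 $r1=2 $r2=10 $r3=2 $r4=11 $r5=12 $r6=12 $r7=14  [TAKEN]
PC=4  or   $r0, $r1, $r1     | $r0=0 $r1=2 $r2=10 $r3=2 $r4=11 $r5=12 $r6=12 $r7=14

5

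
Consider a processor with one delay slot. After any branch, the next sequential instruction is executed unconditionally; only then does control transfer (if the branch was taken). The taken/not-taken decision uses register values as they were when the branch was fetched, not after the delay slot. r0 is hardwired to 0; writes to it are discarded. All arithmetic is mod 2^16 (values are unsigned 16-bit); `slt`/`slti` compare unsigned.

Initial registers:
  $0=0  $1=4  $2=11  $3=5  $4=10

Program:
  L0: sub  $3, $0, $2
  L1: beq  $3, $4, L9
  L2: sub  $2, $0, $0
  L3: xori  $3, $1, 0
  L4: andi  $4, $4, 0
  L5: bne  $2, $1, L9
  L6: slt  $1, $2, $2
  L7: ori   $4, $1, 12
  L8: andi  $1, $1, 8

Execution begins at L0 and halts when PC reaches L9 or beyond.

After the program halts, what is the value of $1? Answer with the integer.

PC=0  sub  $3, $0, $2        | $0=0 $1=4 $2=11 $3=65525 $4=10
PC=1  beq  $3, $4, L9        | $0=0 $1=4 $2=11 $3=65525 $4=10  [not taken]
PC=2  sub  $2, $0, $0        | $0=0 $1=4 $2=0 $3=65525 $4=10
PC=3  xori  $3, $1, 0        | $0=0 $1=4 $2=0 $3=4 $4=10
PC=4  andi  $4, $4, 0        | $0=0 $1=4 $2=0 $3=4 $4=0
PC=5  bne  $2, $1, L9        | $0=0 $1=4 $2=0 $3=4 $4=0  [TAKEN]
PC=6  slt  $1, $2, $2        | $0=0 $1=0 $2=0 $3=4 $4=0

0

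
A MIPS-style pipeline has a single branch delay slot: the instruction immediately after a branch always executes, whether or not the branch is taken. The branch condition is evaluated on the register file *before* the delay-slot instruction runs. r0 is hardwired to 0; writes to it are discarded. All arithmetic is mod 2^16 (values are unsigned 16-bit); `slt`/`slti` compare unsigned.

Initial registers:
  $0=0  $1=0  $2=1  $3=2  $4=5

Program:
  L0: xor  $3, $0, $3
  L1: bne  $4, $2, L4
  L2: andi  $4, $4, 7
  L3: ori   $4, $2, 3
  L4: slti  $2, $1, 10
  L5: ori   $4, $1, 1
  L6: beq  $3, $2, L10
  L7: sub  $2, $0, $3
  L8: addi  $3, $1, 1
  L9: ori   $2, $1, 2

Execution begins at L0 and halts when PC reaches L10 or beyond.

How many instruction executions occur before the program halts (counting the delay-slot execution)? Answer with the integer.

[0] xor  $3, $0, $3  →  {$0:0, $1:0, $2:1, $3:2, $4:5}
[1] bne  $4, $2, L4  →  {$0:0, $1:0, $2:1, $3:2, $4:5}  ⟨branch taken⟩
[2] andi  $4, $4, 7  →  {$0:0, $1:0, $2:1, $3:2, $4:5}
[4] slti  $2, $1, 10  →  {$0:0, $1:0, $2:1, $3:2, $4:5}
[5] ori   $4, $1, 1  →  {$0:0, $1:0, $2:1, $3:2, $4:1}
[6] beq  $3, $2, L10  →  {$0:0, $1:0, $2:1, $3:2, $4:1}  ⟨branch fallthrough⟩
[7] sub  $2, $0, $3  →  {$0:0, $1:0, $2:65534, $3:2, $4:1}
[8] addi  $3, $1, 1  →  {$0:0, $1:0, $2:65534, $3:1, $4:1}
[9] ori   $2, $1, 2  →  {$0:0, $1:0, $2:2, $3:1, $4:1}

9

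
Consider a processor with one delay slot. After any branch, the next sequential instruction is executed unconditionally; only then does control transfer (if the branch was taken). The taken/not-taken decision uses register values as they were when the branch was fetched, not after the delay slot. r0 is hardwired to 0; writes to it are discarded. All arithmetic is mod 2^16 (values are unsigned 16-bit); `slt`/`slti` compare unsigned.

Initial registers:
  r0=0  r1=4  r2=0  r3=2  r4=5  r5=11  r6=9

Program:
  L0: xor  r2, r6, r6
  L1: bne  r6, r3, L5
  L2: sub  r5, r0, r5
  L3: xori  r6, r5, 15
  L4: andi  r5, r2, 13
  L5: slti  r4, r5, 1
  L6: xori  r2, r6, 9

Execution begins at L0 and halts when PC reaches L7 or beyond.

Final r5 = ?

65525

  step pc=0: xor  r2, r6, r6  regs=(0,4,0,2,5,11,9)
  step pc=1: bne  r6, r3, L5  cond=T  regs=(0,4,0,2,5,11,9)
  step pc=2: sub  r5, r0, r5  regs=(0,4,0,2,5,65525,9)
  step pc=5: slti  r4, r5, 1  regs=(0,4,0,2,0,65525,9)
  step pc=6: xori  r2, r6, 9  regs=(0,4,0,2,0,65525,9)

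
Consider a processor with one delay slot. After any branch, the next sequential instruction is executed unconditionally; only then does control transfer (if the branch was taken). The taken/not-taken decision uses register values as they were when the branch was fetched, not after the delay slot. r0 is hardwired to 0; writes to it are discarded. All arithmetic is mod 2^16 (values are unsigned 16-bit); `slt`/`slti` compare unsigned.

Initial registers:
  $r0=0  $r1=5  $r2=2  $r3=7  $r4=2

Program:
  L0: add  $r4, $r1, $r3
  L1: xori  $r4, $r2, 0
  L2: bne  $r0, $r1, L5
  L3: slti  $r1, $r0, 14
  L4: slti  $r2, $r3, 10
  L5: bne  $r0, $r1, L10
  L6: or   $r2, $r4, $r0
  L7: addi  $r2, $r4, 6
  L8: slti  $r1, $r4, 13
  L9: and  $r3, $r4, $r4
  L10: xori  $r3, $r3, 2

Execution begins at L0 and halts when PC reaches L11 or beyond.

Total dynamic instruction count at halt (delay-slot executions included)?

7

PC=0  add  $r4, $r1, $r3     | $r0=0 $r1=5 $r2=2 $r3=7 $r4=12
PC=1  xori  $r4, $r2, 0      | $r0=0 $r1=5 $r2=2 $r3=7 $r4=2
PC=2  bne  $r0, $r1, L5      | $r0=0 $r1=5 $r2=2 $r3=7 $r4=2  [TAKEN]
PC=3  slti  $r1, $r0, 14     | $r0=0 $r1=1 $r2=2 $r3=7 $r4=2
PC=5  bne  $r0, $r1, L10     | $r0=0 $r1=1 $r2=2 $r3=7 $r4=2  [TAKEN]
PC=6  or   $r2, $r4, $r0     | $r0=0 $r1=1 $r2=2 $r3=7 $r4=2
PC=10 xori  $r3, $r3, 2      | $r0=0 $r1=1 $r2=2 $r3=5 $r4=2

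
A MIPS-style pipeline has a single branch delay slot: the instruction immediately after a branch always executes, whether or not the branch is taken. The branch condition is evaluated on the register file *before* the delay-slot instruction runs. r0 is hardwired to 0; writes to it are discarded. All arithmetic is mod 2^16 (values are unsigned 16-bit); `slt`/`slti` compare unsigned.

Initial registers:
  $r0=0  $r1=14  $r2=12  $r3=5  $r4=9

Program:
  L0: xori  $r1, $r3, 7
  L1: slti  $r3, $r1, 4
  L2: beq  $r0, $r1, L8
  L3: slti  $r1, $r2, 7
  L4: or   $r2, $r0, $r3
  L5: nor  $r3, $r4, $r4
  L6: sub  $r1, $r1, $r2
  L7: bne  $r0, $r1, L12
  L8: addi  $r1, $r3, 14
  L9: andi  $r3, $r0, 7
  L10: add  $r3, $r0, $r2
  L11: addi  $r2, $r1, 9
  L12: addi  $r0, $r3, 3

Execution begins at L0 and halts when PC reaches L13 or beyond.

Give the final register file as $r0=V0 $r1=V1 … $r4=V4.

  step pc=0: xori  $r1, $r3, 7  regs=(0,2,12,5,9)
  step pc=1: slti  $r3, $r1, 4  regs=(0,2,12,1,9)
  step pc=2: beq  $r0, $r1, L8  cond=F  regs=(0,2,12,1,9)
  step pc=3: slti  $r1, $r2, 7  regs=(0,0,12,1,9)
  step pc=4: or   $r2, $r0, $r3  regs=(0,0,1,1,9)
  step pc=5: nor  $r3, $r4, $r4  regs=(0,0,1,65526,9)
  step pc=6: sub  $r1, $r1, $r2  regs=(0,65535,1,65526,9)
  step pc=7: bne  $r0, $r1, L12  cond=T  regs=(0,65535,1,65526,9)
  step pc=8: addi  $r1, $r3, 14  regs=(0,4,1,65526,9)
  step pc=12: addi  $r0, $r3, 3  regs=(0,4,1,65526,9)

$r0=0 $r1=4 $r2=1 $r3=65526 $r4=9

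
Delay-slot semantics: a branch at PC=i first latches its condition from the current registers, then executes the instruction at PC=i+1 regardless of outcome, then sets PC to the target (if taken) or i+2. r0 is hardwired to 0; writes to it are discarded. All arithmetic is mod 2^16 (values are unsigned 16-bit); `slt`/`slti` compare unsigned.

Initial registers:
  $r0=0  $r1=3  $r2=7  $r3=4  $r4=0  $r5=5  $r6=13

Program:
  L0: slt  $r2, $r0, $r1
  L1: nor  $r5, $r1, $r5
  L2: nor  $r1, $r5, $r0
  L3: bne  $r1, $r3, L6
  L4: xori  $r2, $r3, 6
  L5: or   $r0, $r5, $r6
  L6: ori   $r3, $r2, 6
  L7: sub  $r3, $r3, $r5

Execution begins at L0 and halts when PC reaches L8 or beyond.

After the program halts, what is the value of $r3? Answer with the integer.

#0 slt  $r2, $r0, $r1 ; 0/3/1/4/0/5/13
#1 nor  $r5, $r1, $r5 ; 0/3/1/4/0/65528/13
#2 nor  $r1, $r5, $r0 ; 0/7/1/4/0/65528/13
#3 bne  $r1, $r3, L6 ; 0/7/1/4/0/65528/13 ; →target
#4 xori  $r2, $r3, 6 ; 0/7/2/4/0/65528/13
#6 ori   $r3, $r2, 6 ; 0/7/2/6/0/65528/13
#7 sub  $r3, $r3, $r5 ; 0/7/2/14/0/65528/13

14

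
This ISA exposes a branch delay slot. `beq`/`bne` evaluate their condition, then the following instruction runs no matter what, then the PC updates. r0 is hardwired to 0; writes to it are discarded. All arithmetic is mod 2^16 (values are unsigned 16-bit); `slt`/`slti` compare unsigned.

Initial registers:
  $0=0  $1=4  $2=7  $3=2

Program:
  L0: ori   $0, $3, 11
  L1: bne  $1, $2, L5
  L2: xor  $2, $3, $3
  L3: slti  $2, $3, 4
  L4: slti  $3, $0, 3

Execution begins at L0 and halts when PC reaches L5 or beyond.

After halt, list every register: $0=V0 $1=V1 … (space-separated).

$0=0 $1=4 $2=0 $3=2

[0] ori   $0, $3, 11  →  {$0:0, $1:4, $2:7, $3:2}
[1] bne  $1, $2, L5  →  {$0:0, $1:4, $2:7, $3:2}  ⟨branch taken⟩
[2] xor  $2, $3, $3  →  {$0:0, $1:4, $2:0, $3:2}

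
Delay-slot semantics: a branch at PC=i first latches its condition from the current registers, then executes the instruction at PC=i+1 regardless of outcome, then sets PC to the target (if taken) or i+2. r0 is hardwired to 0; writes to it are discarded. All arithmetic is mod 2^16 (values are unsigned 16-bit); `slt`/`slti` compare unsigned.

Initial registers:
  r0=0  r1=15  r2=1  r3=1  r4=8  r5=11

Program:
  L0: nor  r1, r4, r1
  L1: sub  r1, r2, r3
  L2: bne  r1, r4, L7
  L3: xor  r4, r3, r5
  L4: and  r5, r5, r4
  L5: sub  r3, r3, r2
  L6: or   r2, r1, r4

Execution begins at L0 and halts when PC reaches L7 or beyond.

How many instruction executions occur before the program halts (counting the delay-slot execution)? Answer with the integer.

4

[0] nor  r1, r4, r1  →  {r0:0, r1:65520, r2:1, r3:1, r4:8, r5:11}
[1] sub  r1, r2, r3  →  {r0:0, r1:0, r2:1, r3:1, r4:8, r5:11}
[2] bne  r1, r4, L7  →  {r0:0, r1:0, r2:1, r3:1, r4:8, r5:11}  ⟨branch taken⟩
[3] xor  r4, r3, r5  →  {r0:0, r1:0, r2:1, r3:1, r4:10, r5:11}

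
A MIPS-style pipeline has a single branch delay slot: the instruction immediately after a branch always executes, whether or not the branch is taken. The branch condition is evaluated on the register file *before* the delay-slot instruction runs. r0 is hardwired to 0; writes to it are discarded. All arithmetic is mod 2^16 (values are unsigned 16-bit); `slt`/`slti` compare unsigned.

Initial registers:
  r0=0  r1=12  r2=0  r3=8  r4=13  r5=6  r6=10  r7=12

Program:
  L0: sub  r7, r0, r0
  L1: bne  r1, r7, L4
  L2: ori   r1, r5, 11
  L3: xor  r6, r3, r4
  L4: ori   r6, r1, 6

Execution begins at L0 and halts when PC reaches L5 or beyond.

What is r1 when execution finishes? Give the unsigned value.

15

  step pc=0: sub  r7, r0, r0  regs=(0,12,0,8,13,6,10,0)
  step pc=1: bne  r1, r7, L4  cond=T  regs=(0,12,0,8,13,6,10,0)
  step pc=2: ori   r1, r5, 11  regs=(0,15,0,8,13,6,10,0)
  step pc=4: ori   r6, r1, 6  regs=(0,15,0,8,13,6,15,0)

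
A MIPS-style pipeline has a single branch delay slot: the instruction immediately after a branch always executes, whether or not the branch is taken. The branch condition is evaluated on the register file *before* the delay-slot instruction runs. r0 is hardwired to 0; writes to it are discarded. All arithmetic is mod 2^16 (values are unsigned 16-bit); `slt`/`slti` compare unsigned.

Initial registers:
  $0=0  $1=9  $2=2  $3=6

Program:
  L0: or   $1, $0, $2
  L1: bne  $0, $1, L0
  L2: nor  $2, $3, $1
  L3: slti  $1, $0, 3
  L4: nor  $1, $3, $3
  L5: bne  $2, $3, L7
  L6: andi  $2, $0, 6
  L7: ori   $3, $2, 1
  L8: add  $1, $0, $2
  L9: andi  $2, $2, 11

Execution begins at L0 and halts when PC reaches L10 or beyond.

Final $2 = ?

[0] or   $1, $0, $2  →  {$0:0, $1:2, $2:2, $3:6}
[1] bne  $0, $1, L0  →  {$0:0, $1:2, $2:2, $3:6}  ⟨branch taken⟩
[2] nor  $2, $3, $1  →  {$0:0, $1:2, $2:65529, $3:6}
[0] or   $1, $0, $2  →  {$0:0, $1:65529, $2:65529, $3:6}
[1] bne  $0, $1, L0  →  {$0:0, $1:65529, $2:65529, $3:6}  ⟨branch taken⟩
[2] nor  $2, $3, $1  →  {$0:0, $1:65529, $2:0, $3:6}
[0] or   $1, $0, $2  →  {$0:0, $1:0, $2:0, $3:6}
[1] bne  $0, $1, L0  →  {$0:0, $1:0, $2:0, $3:6}  ⟨branch fallthrough⟩
[2] nor  $2, $3, $1  →  {$0:0, $1:0, $2:65529, $3:6}
[3] slti  $1, $0, 3  →  {$0:0, $1:1, $2:65529, $3:6}
[4] nor  $1, $3, $3  →  {$0:0, $1:65529, $2:65529, $3:6}
[5] bne  $2, $3, L7  →  {$0:0, $1:65529, $2:65529, $3:6}  ⟨branch taken⟩
[6] andi  $2, $0, 6  →  {$0:0, $1:65529, $2:0, $3:6}
[7] ori   $3, $2, 1  →  {$0:0, $1:65529, $2:0, $3:1}
[8] add  $1, $0, $2  →  {$0:0, $1:0, $2:0, $3:1}
[9] andi  $2, $2, 11  →  {$0:0, $1:0, $2:0, $3:1}

0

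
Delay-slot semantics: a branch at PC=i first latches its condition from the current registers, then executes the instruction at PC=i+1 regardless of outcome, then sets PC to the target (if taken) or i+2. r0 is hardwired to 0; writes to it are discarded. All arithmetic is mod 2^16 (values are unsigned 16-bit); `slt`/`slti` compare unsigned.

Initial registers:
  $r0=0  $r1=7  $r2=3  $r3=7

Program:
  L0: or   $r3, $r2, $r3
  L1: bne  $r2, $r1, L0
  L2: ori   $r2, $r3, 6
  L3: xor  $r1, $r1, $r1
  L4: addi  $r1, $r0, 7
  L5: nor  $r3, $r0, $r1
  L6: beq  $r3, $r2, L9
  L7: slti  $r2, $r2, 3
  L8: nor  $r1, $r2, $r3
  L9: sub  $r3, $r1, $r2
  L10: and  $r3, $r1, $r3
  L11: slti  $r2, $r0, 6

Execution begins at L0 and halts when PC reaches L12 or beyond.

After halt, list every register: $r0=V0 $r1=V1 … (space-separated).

$r0=0 $r1=7 $r2=1 $r3=7

#0 or   $r3, $r2, $r3 ; 0/7/3/7
#1 bne  $r2, $r1, L0 ; 0/7/3/7 ; →target
#2 ori   $r2, $r3, 6 ; 0/7/7/7
#0 or   $r3, $r2, $r3 ; 0/7/7/7
#1 bne  $r2, $r1, L0 ; 0/7/7/7 ; →fallthru
#2 ori   $r2, $r3, 6 ; 0/7/7/7
#3 xor  $r1, $r1, $r1 ; 0/0/7/7
#4 addi  $r1, $r0, 7 ; 0/7/7/7
#5 nor  $r3, $r0, $r1 ; 0/7/7/65528
#6 beq  $r3, $r2, L9 ; 0/7/7/65528 ; →fallthru
#7 slti  $r2, $r2, 3 ; 0/7/0/65528
#8 nor  $r1, $r2, $r3 ; 0/7/0/65528
#9 sub  $r3, $r1, $r2 ; 0/7/0/7
#10 and  $r3, $r1, $r3 ; 0/7/0/7
#11 slti  $r2, $r0, 6 ; 0/7/1/7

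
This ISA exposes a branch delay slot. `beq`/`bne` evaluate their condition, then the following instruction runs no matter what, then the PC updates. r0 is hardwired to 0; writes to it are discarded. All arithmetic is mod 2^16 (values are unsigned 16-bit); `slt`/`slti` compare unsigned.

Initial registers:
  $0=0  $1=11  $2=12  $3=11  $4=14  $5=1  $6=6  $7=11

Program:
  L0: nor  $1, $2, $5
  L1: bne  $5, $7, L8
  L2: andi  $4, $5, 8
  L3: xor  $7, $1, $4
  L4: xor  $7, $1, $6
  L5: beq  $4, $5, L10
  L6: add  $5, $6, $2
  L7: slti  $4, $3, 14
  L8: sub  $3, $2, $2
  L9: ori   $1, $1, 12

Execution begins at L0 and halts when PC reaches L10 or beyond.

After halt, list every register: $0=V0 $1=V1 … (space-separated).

$0=0 $1=65534 $2=12 $3=0 $4=0 $5=1 $6=6 $7=11

  step pc=0: nor  $1, $2, $5  regs=(0,65522,12,11,14,1,6,11)
  step pc=1: bne  $5, $7, L8  cond=T  regs=(0,65522,12,11,14,1,6,11)
  step pc=2: andi  $4, $5, 8  regs=(0,65522,12,11,0,1,6,11)
  step pc=8: sub  $3, $2, $2  regs=(0,65522,12,0,0,1,6,11)
  step pc=9: ori   $1, $1, 12  regs=(0,65534,12,0,0,1,6,11)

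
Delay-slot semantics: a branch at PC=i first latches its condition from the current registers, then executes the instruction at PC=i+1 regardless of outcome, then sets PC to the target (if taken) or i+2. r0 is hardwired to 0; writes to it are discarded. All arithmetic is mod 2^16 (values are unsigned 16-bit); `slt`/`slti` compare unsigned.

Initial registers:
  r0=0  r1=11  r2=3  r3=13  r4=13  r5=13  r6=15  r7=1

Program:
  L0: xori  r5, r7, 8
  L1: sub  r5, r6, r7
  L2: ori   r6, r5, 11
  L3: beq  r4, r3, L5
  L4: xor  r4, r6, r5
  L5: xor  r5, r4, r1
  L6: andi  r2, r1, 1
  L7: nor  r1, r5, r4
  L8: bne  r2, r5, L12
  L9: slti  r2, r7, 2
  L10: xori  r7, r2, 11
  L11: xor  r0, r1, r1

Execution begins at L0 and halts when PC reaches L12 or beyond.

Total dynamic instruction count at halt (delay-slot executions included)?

[0] xori  r5, r7, 8  →  {r0:0, r1:11, r2:3, r3:13, r4:13, r5:9, r6:15, r7:1}
[1] sub  r5, r6, r7  →  {r0:0, r1:11, r2:3, r3:13, r4:13, r5:14, r6:15, r7:1}
[2] ori   r6, r5, 11  →  {r0:0, r1:11, r2:3, r3:13, r4:13, r5:14, r6:15, r7:1}
[3] beq  r4, r3, L5  →  {r0:0, r1:11, r2:3, r3:13, r4:13, r5:14, r6:15, r7:1}  ⟨branch taken⟩
[4] xor  r4, r6, r5  →  {r0:0, r1:11, r2:3, r3:13, r4:1, r5:14, r6:15, r7:1}
[5] xor  r5, r4, r1  →  {r0:0, r1:11, r2:3, r3:13, r4:1, r5:10, r6:15, r7:1}
[6] andi  r2, r1, 1  →  {r0:0, r1:11, r2:1, r3:13, r4:1, r5:10, r6:15, r7:1}
[7] nor  r1, r5, r4  →  {r0:0, r1:65524, r2:1, r3:13, r4:1, r5:10, r6:15, r7:1}
[8] bne  r2, r5, L12  →  {r0:0, r1:65524, r2:1, r3:13, r4:1, r5:10, r6:15, r7:1}  ⟨branch taken⟩
[9] slti  r2, r7, 2  →  {r0:0, r1:65524, r2:1, r3:13, r4:1, r5:10, r6:15, r7:1}

10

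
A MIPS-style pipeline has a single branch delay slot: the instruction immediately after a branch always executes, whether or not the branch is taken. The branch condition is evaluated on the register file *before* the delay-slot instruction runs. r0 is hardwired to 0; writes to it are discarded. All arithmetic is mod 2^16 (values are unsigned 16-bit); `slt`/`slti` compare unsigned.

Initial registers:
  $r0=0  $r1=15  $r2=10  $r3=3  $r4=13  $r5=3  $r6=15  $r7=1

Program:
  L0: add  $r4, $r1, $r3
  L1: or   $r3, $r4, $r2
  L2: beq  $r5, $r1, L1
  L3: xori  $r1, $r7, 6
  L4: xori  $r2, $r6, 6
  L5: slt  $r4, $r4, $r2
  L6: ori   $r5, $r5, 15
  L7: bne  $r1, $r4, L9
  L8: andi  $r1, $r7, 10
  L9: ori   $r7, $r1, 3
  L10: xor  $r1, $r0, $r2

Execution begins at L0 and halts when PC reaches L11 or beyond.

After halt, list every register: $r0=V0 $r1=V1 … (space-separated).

$r0=0 $r1=9 $r2=9 $r3=26 $r4=0 $r5=15 $r6=15 $r7=3

[0] add  $r4, $r1, $r3  →  {$r0:0, $r1:15, $r2:10, $r3:3, $r4:18, $r5:3, $r6:15, $r7:1}
[1] or   $r3, $r4, $r2  →  {$r0:0, $r1:15, $r2:10, $r3:26, $r4:18, $r5:3, $r6:15, $r7:1}
[2] beq  $r5, $r1, L1  →  {$r0:0, $r1:15, $r2:10, $r3:26, $r4:18, $r5:3, $r6:15, $r7:1}  ⟨branch fallthrough⟩
[3] xori  $r1, $r7, 6  →  {$r0:0, $r1:7, $r2:10, $r3:26, $r4:18, $r5:3, $r6:15, $r7:1}
[4] xori  $r2, $r6, 6  →  {$r0:0, $r1:7, $r2:9, $r3:26, $r4:18, $r5:3, $r6:15, $r7:1}
[5] slt  $r4, $r4, $r2  →  {$r0:0, $r1:7, $r2:9, $r3:26, $r4:0, $r5:3, $r6:15, $r7:1}
[6] ori   $r5, $r5, 15  →  {$r0:0, $r1:7, $r2:9, $r3:26, $r4:0, $r5:15, $r6:15, $r7:1}
[7] bne  $r1, $r4, L9  →  {$r0:0, $r1:7, $r2:9, $r3:26, $r4:0, $r5:15, $r6:15, $r7:1}  ⟨branch taken⟩
[8] andi  $r1, $r7, 10  →  {$r0:0, $r1:0, $r2:9, $r3:26, $r4:0, $r5:15, $r6:15, $r7:1}
[9] ori   $r7, $r1, 3  →  {$r0:0, $r1:0, $r2:9, $r3:26, $r4:0, $r5:15, $r6:15, $r7:3}
[10] xor  $r1, $r0, $r2  →  {$r0:0, $r1:9, $r2:9, $r3:26, $r4:0, $r5:15, $r6:15, $r7:3}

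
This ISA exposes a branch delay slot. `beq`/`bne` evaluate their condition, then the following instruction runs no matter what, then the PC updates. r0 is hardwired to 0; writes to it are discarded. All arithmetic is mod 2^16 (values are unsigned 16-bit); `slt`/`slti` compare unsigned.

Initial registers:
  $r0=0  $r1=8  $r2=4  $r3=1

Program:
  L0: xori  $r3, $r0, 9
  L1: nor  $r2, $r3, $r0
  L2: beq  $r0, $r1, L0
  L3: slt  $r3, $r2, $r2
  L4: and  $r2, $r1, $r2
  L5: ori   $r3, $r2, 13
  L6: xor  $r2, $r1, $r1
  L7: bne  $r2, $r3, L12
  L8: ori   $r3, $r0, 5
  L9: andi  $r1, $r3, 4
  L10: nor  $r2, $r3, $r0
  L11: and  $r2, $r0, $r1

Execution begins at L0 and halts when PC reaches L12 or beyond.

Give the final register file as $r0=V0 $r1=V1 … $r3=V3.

  step pc=0: xori  $r3, $r0, 9  regs=(0,8,4,9)
  step pc=1: nor  $r2, $r3, $r0  regs=(0,8,65526,9)
  step pc=2: beq  $r0, $r1, L0  cond=F  regs=(0,8,65526,9)
  step pc=3: slt  $r3, $r2, $r2  regs=(0,8,65526,0)
  step pc=4: and  $r2, $r1, $r2  regs=(0,8,0,0)
  step pc=5: ori   $r3, $r2, 13  regs=(0,8,0,13)
  step pc=6: xor  $r2, $r1, $r1  regs=(0,8,0,13)
  step pc=7: bne  $r2, $r3, L12  cond=T  regs=(0,8,0,13)
  step pc=8: ori   $r3, $r0, 5  regs=(0,8,0,5)

$r0=0 $r1=8 $r2=0 $r3=5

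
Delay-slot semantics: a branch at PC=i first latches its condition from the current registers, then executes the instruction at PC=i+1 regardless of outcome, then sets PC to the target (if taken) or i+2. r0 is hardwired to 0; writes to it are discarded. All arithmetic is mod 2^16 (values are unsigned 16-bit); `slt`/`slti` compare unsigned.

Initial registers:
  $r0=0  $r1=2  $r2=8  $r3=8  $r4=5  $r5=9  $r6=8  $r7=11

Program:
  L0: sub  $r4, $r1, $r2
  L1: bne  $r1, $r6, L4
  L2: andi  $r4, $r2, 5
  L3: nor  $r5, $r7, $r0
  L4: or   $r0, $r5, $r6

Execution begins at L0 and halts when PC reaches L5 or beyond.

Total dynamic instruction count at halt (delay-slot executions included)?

#0 sub  $r4, $r1, $r2 ; 0/2/8/8/65530/9/8/11
#1 bne  $r1, $r6, L4 ; 0/2/8/8/65530/9/8/11 ; →target
#2 andi  $r4, $r2, 5 ; 0/2/8/8/0/9/8/11
#4 or   $r0, $r5, $r6 ; 0/2/8/8/0/9/8/11

4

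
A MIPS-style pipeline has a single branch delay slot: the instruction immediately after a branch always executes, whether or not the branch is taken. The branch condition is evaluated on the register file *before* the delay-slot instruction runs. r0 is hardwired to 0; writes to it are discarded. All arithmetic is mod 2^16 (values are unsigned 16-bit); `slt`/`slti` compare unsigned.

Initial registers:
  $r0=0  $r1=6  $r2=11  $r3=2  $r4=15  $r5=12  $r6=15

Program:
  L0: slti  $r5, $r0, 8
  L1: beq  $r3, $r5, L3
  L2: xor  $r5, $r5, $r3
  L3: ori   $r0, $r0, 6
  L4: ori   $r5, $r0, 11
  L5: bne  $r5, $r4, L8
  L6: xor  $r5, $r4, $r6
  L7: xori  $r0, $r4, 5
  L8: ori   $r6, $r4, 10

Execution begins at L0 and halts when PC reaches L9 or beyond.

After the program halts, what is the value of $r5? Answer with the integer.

  step pc=0: slti  $r5, $r0, 8  regs=(0,6,11,2,15,1,15)
  step pc=1: beq  $r3, $r5, L3  cond=F  regs=(0,6,11,2,15,1,15)
  step pc=2: xor  $r5, $r5, $r3  regs=(0,6,11,2,15,3,15)
  step pc=3: ori   $r0, $r0, 6  regs=(0,6,11,2,15,3,15)
  step pc=4: ori   $r5, $r0, 11  regs=(0,6,11,2,15,11,15)
  step pc=5: bne  $r5, $r4, L8  cond=T  regs=(0,6,11,2,15,11,15)
  step pc=6: xor  $r5, $r4, $r6  regs=(0,6,11,2,15,0,15)
  step pc=8: ori   $r6, $r4, 10  regs=(0,6,11,2,15,0,15)

0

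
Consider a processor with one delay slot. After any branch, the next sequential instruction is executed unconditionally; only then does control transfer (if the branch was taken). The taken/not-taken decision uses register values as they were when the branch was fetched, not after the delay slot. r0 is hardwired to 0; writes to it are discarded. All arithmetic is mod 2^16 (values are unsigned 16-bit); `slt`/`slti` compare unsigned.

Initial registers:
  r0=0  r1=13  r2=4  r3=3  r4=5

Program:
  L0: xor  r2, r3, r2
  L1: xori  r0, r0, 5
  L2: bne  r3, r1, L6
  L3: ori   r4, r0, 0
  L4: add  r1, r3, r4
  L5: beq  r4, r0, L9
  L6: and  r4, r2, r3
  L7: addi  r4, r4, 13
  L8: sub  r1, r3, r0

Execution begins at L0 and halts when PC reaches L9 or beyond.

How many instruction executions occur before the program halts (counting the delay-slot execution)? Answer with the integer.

#0 xor  r2, r3, r2 ; 0/13/7/3/5
#1 xori  r0, r0, 5 ; 0/13/7/3/5
#2 bne  r3, r1, L6 ; 0/13/7/3/5 ; →target
#3 ori   r4, r0, 0 ; 0/13/7/3/0
#6 and  r4, r2, r3 ; 0/13/7/3/3
#7 addi  r4, r4, 13 ; 0/13/7/3/16
#8 sub  r1, r3, r0 ; 0/3/7/3/16

7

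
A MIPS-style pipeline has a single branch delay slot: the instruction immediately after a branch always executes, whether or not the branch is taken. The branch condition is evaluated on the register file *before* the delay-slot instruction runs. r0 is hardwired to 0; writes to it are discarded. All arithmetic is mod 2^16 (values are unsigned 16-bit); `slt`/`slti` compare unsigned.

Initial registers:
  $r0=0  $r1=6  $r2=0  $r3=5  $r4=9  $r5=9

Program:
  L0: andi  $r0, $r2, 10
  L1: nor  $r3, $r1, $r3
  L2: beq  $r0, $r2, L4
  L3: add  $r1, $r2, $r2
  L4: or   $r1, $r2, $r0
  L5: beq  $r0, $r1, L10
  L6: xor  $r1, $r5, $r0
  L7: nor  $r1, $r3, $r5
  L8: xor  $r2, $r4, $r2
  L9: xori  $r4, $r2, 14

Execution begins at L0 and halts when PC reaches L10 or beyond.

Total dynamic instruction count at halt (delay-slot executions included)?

[0] andi  $r0, $r2, 10  →  {$r0:0, $r1:6, $r2:0, $r3:5, $r4:9, $r5:9}
[1] nor  $r3, $r1, $r3  →  {$r0:0, $r1:6, $r2:0, $r3:65528, $r4:9, $r5:9}
[2] beq  $r0, $r2, L4  →  {$r0:0, $r1:6, $r2:0, $r3:65528, $r4:9, $r5:9}  ⟨branch taken⟩
[3] add  $r1, $r2, $r2  →  {$r0:0, $r1:0, $r2:0, $r3:65528, $r4:9, $r5:9}
[4] or   $r1, $r2, $r0  →  {$r0:0, $r1:0, $r2:0, $r3:65528, $r4:9, $r5:9}
[5] beq  $r0, $r1, L10  →  {$r0:0, $r1:0, $r2:0, $r3:65528, $r4:9, $r5:9}  ⟨branch taken⟩
[6] xor  $r1, $r5, $r0  →  {$r0:0, $r1:9, $r2:0, $r3:65528, $r4:9, $r5:9}

7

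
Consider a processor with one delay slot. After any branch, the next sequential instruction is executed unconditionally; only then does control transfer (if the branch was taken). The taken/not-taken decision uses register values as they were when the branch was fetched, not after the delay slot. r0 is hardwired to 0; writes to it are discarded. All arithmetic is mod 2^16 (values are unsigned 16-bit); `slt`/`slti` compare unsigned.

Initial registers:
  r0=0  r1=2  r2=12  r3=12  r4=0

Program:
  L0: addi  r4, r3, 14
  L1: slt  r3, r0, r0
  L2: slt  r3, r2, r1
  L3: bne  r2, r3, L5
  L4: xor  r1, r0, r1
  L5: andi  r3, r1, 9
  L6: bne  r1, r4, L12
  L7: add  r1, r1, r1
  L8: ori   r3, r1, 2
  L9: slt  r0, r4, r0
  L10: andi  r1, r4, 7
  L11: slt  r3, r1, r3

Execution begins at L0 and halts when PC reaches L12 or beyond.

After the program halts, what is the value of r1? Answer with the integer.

4

  step pc=0: addi  r4, r3, 14  regs=(0,2,12,12,26)
  step pc=1: slt  r3, r0, r0  regs=(0,2,12,0,26)
  step pc=2: slt  r3, r2, r1  regs=(0,2,12,0,26)
  step pc=3: bne  r2, r3, L5  cond=T  regs=(0,2,12,0,26)
  step pc=4: xor  r1, r0, r1  regs=(0,2,12,0,26)
  step pc=5: andi  r3, r1, 9  regs=(0,2,12,0,26)
  step pc=6: bne  r1, r4, L12  cond=T  regs=(0,2,12,0,26)
  step pc=7: add  r1, r1, r1  regs=(0,4,12,0,26)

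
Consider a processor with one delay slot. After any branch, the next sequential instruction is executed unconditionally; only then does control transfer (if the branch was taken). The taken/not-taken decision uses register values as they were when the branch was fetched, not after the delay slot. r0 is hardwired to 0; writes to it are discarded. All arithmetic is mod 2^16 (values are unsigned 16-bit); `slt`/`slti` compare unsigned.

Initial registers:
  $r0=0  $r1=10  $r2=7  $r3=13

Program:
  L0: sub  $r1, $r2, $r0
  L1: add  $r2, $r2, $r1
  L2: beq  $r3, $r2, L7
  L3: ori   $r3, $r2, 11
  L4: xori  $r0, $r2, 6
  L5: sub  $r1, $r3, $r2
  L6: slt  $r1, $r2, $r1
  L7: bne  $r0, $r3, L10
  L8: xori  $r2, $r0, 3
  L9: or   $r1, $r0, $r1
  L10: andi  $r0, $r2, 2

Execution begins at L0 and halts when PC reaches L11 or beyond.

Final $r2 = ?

#0 sub  $r1, $r2, $r0 ; 0/7/7/13
#1 add  $r2, $r2, $r1 ; 0/7/14/13
#2 beq  $r3, $r2, L7 ; 0/7/14/13 ; →fallthru
#3 ori   $r3, $r2, 11 ; 0/7/14/15
#4 xori  $r0, $r2, 6 ; 0/7/14/15
#5 sub  $r1, $r3, $r2 ; 0/1/14/15
#6 slt  $r1, $r2, $r1 ; 0/0/14/15
#7 bne  $r0, $r3, L10 ; 0/0/14/15 ; →target
#8 xori  $r2, $r0, 3 ; 0/0/3/15
#10 andi  $r0, $r2, 2 ; 0/0/3/15

3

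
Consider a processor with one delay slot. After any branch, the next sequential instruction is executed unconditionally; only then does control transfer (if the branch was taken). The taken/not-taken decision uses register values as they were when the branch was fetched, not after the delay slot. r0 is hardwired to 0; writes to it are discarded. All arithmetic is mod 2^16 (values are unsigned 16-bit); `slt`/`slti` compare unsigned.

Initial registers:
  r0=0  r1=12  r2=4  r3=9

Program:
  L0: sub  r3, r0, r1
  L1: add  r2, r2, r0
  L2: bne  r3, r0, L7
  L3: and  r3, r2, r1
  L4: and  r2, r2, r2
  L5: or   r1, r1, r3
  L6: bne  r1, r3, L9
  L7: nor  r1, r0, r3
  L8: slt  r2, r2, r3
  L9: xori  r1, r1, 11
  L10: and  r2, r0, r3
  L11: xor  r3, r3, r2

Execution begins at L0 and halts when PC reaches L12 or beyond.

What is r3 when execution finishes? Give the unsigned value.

  step pc=0: sub  r3, r0, r1  regs=(0,12,4,65524)
  step pc=1: add  r2, r2, r0  regs=(0,12,4,65524)
  step pc=2: bne  r3, r0, L7  cond=T  regs=(0,12,4,65524)
  step pc=3: and  r3, r2, r1  regs=(0,12,4,4)
  step pc=7: nor  r1, r0, r3  regs=(0,65531,4,4)
  step pc=8: slt  r2, r2, r3  regs=(0,65531,0,4)
  step pc=9: xori  r1, r1, 11  regs=(0,65520,0,4)
  step pc=10: and  r2, r0, r3  regs=(0,65520,0,4)
  step pc=11: xor  r3, r3, r2  regs=(0,65520,0,4)

4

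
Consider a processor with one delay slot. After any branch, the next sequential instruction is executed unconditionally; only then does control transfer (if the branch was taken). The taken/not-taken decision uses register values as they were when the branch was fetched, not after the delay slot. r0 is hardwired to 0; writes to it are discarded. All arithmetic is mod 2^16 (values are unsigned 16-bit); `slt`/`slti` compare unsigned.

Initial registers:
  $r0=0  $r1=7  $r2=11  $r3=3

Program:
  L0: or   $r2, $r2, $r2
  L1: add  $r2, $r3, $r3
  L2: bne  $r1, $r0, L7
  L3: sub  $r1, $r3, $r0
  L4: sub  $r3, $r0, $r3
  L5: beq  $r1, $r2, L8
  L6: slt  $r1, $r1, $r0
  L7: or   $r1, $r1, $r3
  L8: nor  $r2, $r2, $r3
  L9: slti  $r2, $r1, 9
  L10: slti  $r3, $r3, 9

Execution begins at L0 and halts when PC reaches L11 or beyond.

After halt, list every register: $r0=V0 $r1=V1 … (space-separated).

  step pc=0: or   $r2, $r2, $r2  regs=(0,7,11,3)
  step pc=1: add  $r2, $r3, $r3  regs=(0,7,6,3)
  step pc=2: bne  $r1, $r0, L7  cond=T  regs=(0,7,6,3)
  step pc=3: sub  $r1, $r3, $r0  regs=(0,3,6,3)
  step pc=7: or   $r1, $r1, $r3  regs=(0,3,6,3)
  step pc=8: nor  $r2, $r2, $r3  regs=(0,3,65528,3)
  step pc=9: slti  $r2, $r1, 9  regs=(0,3,1,3)
  step pc=10: slti  $r3, $r3, 9  regs=(0,3,1,1)

$r0=0 $r1=3 $r2=1 $r3=1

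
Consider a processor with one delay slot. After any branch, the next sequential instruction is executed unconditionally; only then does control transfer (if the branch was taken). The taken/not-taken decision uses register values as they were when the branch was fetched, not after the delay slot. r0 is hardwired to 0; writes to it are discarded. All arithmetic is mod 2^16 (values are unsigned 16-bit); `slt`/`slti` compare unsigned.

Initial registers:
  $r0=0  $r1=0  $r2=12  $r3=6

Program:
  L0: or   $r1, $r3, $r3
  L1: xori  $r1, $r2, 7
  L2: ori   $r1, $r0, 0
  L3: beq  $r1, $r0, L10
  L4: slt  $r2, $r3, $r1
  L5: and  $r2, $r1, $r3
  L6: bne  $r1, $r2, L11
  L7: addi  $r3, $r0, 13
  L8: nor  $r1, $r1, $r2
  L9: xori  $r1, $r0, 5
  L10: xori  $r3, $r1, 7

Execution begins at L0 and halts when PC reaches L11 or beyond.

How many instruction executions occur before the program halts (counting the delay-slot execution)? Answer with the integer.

6

#0 or   $r1, $r3, $r3 ; 0/6/12/6
#1 xori  $r1, $r2, 7 ; 0/11/12/6
#2 ori   $r1, $r0, 0 ; 0/0/12/6
#3 beq  $r1, $r0, L10 ; 0/0/12/6 ; →target
#4 slt  $r2, $r3, $r1 ; 0/0/0/6
#10 xori  $r3, $r1, 7 ; 0/0/0/7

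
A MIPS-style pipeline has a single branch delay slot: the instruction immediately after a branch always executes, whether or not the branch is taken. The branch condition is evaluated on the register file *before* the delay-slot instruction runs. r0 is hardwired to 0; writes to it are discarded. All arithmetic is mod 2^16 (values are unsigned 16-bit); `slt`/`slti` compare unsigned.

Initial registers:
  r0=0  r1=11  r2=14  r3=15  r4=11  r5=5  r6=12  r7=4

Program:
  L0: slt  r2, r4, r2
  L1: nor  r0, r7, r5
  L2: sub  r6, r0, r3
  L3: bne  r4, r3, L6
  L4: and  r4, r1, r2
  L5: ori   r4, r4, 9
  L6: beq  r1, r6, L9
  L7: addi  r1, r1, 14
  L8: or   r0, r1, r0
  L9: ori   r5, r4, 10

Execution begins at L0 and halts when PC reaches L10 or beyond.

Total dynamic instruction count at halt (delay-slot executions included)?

[0] slt  r2, r4, r2  →  {r0:0, r1:11, r2:1, r3:15, r4:11, r5:5, r6:12, r7:4}
[1] nor  r0, r7, r5  →  {r0:0, r1:11, r2:1, r3:15, r4:11, r5:5, r6:12, r7:4}
[2] sub  r6, r0, r3  →  {r0:0, r1:11, r2:1, r3:15, r4:11, r5:5, r6:65521, r7:4}
[3] bne  r4, r3, L6  →  {r0:0, r1:11, r2:1, r3:15, r4:11, r5:5, r6:65521, r7:4}  ⟨branch taken⟩
[4] and  r4, r1, r2  →  {r0:0, r1:11, r2:1, r3:15, r4:1, r5:5, r6:65521, r7:4}
[6] beq  r1, r6, L9  →  {r0:0, r1:11, r2:1, r3:15, r4:1, r5:5, r6:65521, r7:4}  ⟨branch fallthrough⟩
[7] addi  r1, r1, 14  →  {r0:0, r1:25, r2:1, r3:15, r4:1, r5:5, r6:65521, r7:4}
[8] or   r0, r1, r0  →  {r0:0, r1:25, r2:1, r3:15, r4:1, r5:5, r6:65521, r7:4}
[9] ori   r5, r4, 10  →  {r0:0, r1:25, r2:1, r3:15, r4:1, r5:11, r6:65521, r7:4}

9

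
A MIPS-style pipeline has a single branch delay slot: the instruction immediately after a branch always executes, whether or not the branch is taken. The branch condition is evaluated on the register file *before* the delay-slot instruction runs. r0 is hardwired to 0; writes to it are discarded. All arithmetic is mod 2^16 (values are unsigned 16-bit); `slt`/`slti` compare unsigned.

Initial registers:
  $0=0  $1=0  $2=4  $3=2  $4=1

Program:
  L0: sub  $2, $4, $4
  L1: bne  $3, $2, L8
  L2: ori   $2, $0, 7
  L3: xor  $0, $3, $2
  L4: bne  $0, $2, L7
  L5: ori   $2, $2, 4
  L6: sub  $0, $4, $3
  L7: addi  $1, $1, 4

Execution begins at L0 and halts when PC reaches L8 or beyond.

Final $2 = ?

PC=0  sub  $2, $4, $4        | $0=0 $1=0 $2=0 $3=2 $4=1
PC=1  bne  $3, $2, L8        | $0=0 $1=0 $2=0 $3=2 $4=1  [TAKEN]
PC=2  ori   $2, $0, 7        | $0=0 $1=0 $2=7 $3=2 $4=1

7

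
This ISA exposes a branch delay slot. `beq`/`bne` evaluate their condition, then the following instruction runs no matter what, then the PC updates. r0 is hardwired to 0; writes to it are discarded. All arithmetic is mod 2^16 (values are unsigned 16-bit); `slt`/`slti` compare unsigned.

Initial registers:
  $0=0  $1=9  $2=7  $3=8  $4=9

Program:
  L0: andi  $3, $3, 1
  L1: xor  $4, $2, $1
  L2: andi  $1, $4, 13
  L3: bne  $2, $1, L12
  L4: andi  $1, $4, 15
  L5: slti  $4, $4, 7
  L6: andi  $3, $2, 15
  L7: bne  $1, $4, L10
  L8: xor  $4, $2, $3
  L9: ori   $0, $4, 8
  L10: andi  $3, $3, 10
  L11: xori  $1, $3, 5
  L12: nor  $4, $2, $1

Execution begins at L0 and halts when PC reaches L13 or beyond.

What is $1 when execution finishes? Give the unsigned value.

[0] andi  $3, $3, 1  →  {$0:0, $1:9, $2:7, $3:0, $4:9}
[1] xor  $4, $2, $1  →  {$0:0, $1:9, $2:7, $3:0, $4:14}
[2] andi  $1, $4, 13  →  {$0:0, $1:12, $2:7, $3:0, $4:14}
[3] bne  $2, $1, L12  →  {$0:0, $1:12, $2:7, $3:0, $4:14}  ⟨branch taken⟩
[4] andi  $1, $4, 15  →  {$0:0, $1:14, $2:7, $3:0, $4:14}
[12] nor  $4, $2, $1  →  {$0:0, $1:14, $2:7, $3:0, $4:65520}

14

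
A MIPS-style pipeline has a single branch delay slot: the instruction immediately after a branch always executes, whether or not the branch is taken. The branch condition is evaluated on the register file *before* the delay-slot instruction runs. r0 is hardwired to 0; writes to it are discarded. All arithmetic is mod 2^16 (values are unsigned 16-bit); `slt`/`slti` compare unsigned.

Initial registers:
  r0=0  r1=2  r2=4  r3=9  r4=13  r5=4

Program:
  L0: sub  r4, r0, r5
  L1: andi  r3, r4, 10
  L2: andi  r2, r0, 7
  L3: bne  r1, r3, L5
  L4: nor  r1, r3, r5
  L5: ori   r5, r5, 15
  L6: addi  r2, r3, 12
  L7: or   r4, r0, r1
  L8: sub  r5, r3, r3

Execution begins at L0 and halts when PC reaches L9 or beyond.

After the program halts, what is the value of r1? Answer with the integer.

65523

PC=0  sub  r4, r0, r5        | r0=0 r1=2 r2=4 r3=9 r4=65532 r5=4
PC=1  andi  r3, r4, 10       | r0=0 r1=2 r2=4 r3=8 r4=65532 r5=4
PC=2  andi  r2, r0, 7        | r0=0 r1=2 r2=0 r3=8 r4=65532 r5=4
PC=3  bne  r1, r3, L5        | r0=0 r1=2 r2=0 r3=8 r4=65532 r5=4  [TAKEN]
PC=4  nor  r1, r3, r5        | r0=0 r1=65523 r2=0 r3=8 r4=65532 r5=4
PC=5  ori   r5, r5, 15       | r0=0 r1=65523 r2=0 r3=8 r4=65532 r5=15
PC=6  addi  r2, r3, 12       | r0=0 r1=65523 r2=20 r3=8 r4=65532 r5=15
PC=7  or   r4, r0, r1        | r0=0 r1=65523 r2=20 r3=8 r4=65523 r5=15
PC=8  sub  r5, r3, r3        | r0=0 r1=65523 r2=20 r3=8 r4=65523 r5=0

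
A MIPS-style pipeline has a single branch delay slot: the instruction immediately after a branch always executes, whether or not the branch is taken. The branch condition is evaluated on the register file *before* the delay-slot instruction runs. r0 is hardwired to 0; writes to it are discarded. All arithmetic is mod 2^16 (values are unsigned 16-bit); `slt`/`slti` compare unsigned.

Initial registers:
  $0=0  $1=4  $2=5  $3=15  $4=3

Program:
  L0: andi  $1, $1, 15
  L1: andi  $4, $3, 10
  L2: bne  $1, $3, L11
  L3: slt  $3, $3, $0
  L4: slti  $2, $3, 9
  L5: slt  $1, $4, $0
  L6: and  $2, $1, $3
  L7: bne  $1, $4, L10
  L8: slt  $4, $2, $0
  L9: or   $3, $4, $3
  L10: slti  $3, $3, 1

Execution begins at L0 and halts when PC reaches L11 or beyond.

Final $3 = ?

0

#0 andi  $1, $1, 15 ; 0/4/5/15/3
#1 andi  $4, $3, 10 ; 0/4/5/15/10
#2 bne  $1, $3, L11 ; 0/4/5/15/10 ; →target
#3 slt  $3, $3, $0 ; 0/4/5/0/10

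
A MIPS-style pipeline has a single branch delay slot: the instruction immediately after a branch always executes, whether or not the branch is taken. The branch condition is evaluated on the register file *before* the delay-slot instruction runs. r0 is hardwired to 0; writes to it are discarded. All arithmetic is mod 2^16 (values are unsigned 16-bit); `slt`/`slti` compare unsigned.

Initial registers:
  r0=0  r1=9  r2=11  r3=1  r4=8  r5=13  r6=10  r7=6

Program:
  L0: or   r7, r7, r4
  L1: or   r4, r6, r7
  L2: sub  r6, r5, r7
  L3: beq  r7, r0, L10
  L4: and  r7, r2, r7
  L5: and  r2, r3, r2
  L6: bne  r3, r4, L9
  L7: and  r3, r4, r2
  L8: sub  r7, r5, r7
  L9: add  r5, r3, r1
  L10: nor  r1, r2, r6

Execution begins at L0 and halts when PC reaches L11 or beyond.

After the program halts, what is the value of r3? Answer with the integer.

0

[0] or   r7, r7, r4  →  {r0:0, r1:9, r2:11, r3:1, r4:8, r5:13, r6:10, r7:14}
[1] or   r4, r6, r7  →  {r0:0, r1:9, r2:11, r3:1, r4:14, r5:13, r6:10, r7:14}
[2] sub  r6, r5, r7  →  {r0:0, r1:9, r2:11, r3:1, r4:14, r5:13, r6:65535, r7:14}
[3] beq  r7, r0, L10  →  {r0:0, r1:9, r2:11, r3:1, r4:14, r5:13, r6:65535, r7:14}  ⟨branch fallthrough⟩
[4] and  r7, r2, r7  →  {r0:0, r1:9, r2:11, r3:1, r4:14, r5:13, r6:65535, r7:10}
[5] and  r2, r3, r2  →  {r0:0, r1:9, r2:1, r3:1, r4:14, r5:13, r6:65535, r7:10}
[6] bne  r3, r4, L9  →  {r0:0, r1:9, r2:1, r3:1, r4:14, r5:13, r6:65535, r7:10}  ⟨branch taken⟩
[7] and  r3, r4, r2  →  {r0:0, r1:9, r2:1, r3:0, r4:14, r5:13, r6:65535, r7:10}
[9] add  r5, r3, r1  →  {r0:0, r1:9, r2:1, r3:0, r4:14, r5:9, r6:65535, r7:10}
[10] nor  r1, r2, r6  →  {r0:0, r1:0, r2:1, r3:0, r4:14, r5:9, r6:65535, r7:10}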